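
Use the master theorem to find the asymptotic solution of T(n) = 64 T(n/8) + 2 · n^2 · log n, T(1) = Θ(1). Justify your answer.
T(n) = Θ(n^2 · (log n)^2)

Here log_8 64 = 2 and f(n) = 2 · n^2 · log n = Θ(n^(log_8 64) · (log n)^1). This is the extended Case 2 of the master theorem (f matches the critical exponent up to log factors), giving T(n) = Θ(n^(log_8 64) · (log n)^(1+1)) = Θ(n^2 · (log n)^2).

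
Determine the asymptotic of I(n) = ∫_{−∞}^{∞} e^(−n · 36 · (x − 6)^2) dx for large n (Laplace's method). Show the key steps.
I(n) = sqrt(π/(36n))

Here φ(x) = 36 · (x − 6)^2 has its unique minimum at x* = 6 with φ(x*) = 0 and φ''(x*) = 72. Laplace's method gives
  I(n) ~ e^(−n φ(x*)) · sqrt(2π / (n · φ''(x*))) = sqrt(2π / (72n)) = sqrt(π/(36n)).
This is exact: substituting u = (x − 6)·sqrt(36n) gives I(n) = (1/sqrt(36n)) ∫_{−∞}^{∞} e^(−u^2) du = sqrt(π/(36n)).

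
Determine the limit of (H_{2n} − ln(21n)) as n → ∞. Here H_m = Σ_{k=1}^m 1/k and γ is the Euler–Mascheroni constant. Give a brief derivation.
lim = ln(2/21) + γ

By Euler-Maclaurin, H_m = ln m + γ + O(1/m). So
  H_{2n} − ln(21n) = ln(2n) + γ − ln(21n) + O(1/n)
                       = ln(2/21) + γ + O(1/n).
Hence the limit is ln(2/21) + γ.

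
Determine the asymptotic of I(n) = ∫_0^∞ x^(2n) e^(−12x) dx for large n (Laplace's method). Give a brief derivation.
I(n) ~ (sqrt(2π·2n) / 12) · (2n/(12e))^(2n)

Write the integrand as exp(2n ln x − 12x) and set f(x) = 2n ln x − 12x. Then f'(x) = 2n/x − 12 = 0 at x* = 2n/12, and f''(x*) = −2n/x*^2 = −12^2/(2n). Laplace's method (interior maximum) gives
  I(n) ~ e^(f(x*)) · sqrt(2π / |f''(x*)|)
        = exp(2n ln(2n/12) − 2n) · sqrt(2π · 2n / 12^2)
        = (2n/12)^(2n) e^(−2n) · sqrt(2π·2n) / 12
        = (sqrt(2π·2n) / 12) · (2n/(12e))^(2n).
This matches Γ(2n+1)/12^(2n+1) with Stirling applied to Γ.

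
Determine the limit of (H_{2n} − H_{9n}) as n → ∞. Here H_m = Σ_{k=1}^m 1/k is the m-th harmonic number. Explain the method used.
lim = ln(2/9)

Euler-Maclaurin gives H_m = ln m + γ + 1/(2m) + O(1/m^2). The γ and O(1/m) terms cancel in the difference:
  H_{2n} − H_{9n} = ln(2n) − ln(9n) + O(1/n) = ln(2/9) + O(1/n).
Hence the limit is ln(2/9).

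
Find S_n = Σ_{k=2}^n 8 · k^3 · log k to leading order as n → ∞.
S_n ~ 2 · n^4 log n − n^4 / 2

By integral comparison, S_n = ∫_1^n 8 · x^3 · log x dx + O(n^3 · log n). For the integral, ∫ x^3 log x dx = n^4 log n / 4 − n^4/16 (integration by parts). Hence S_n ~ 2 · n^4 log n − n^4 / 2.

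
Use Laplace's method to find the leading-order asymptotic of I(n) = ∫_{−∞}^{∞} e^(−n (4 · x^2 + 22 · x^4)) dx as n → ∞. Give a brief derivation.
I(n) ~ sqrt(π/(4n))

φ(x) = 4 · x^2 + 22 · x^4 has its unique global minimum at x* = 0 (since φ'(x) = 8x + 88x^3 = 0 only at x = 0 for real x with both coefficients positive, and φ → ∞ as |x| → ∞). At x* = 0, φ(0) = 0 and φ''(0) = 8. Laplace's method then gives
  I(n) ~ sqrt(2π / (n · φ''(0))) · e^(−n φ(0)) = sqrt(2π / (8n)) = sqrt(π/(4n)).
The 22 · x^4 term contributes only at subleading order (an O(1/n) relative correction).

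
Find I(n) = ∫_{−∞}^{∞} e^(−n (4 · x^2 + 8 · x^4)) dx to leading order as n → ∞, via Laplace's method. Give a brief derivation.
I(n) ~ sqrt(π/(4n))

φ(x) = 4 · x^2 + 8 · x^4 has its unique global minimum at x* = 0 (since φ'(x) = 8x + 32x^3 = 0 only at x = 0 for real x with both coefficients positive, and φ → ∞ as |x| → ∞). At x* = 0, φ(0) = 0 and φ''(0) = 8. Laplace's method then gives
  I(n) ~ sqrt(2π / (n · φ''(0))) · e^(−n φ(0)) = sqrt(2π / (8n)) = sqrt(π/(4n)).
The 8 · x^4 term contributes only at subleading order (an O(1/n) relative correction).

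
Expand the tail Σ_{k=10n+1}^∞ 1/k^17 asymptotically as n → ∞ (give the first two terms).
Σ_{k>10n} 1/k^17 = 1/(16 · (10n)^16) − 1/(2 · (10n)^17) + O(1/(10n)^18)

Compare to the integral: ∫_{10n}^∞ x^(−17) dx = [−x^(−16)/16]_{10n}^∞ = 1/((17−1)·(10n)^16). The Euler-Maclaurin correction adds −f(10n)/2 = −1/(2·(10n)^17). Euler-Maclaurin then gives
  Σ_{k>10n} 1/k^17 = ∫_{10n}^∞ dx/x^17 − 1/(2·(10n)^17) + O(1/(10n)^18).
(Equivalently this is ζ(17) − Σ_{k≤10n} 1/k^17.)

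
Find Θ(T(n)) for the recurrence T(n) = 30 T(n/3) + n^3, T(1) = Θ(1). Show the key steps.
T(n) = Θ(n^(log_3 30))

Master theorem: compare f(n) = n^3 to n^(log_3 30) where log_3 30 ≈ 3.096. Since 3 < log_3 30, we have f(n) = O(n^(log_3 30 − ε)) for some ε > 0 — Case 1. Hence T(n) = Θ(n^(log_3 30)).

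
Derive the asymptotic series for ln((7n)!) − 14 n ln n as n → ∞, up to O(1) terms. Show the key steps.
ln((7n)!) − 14 n ln n = −7 n ln n + 7(ln 7 − 1) n + (1/2) ln(2π·7n) + O(1/n)

Stirling: ln((7n)!) = 7n ln(7n) − 7n + (1/2) ln(2π·7n) + O(1/n).
Expand 7n ln(7n) = 7n (ln n + ln 7) = 7n ln n + 7n ln 7.
Subtract 14n ln n: leading term is (7 − 14) n ln n = −7 n ln n. The next term is 7n ln 7 − 7n = 7(ln 7 − 1) n. Then the (1/2) ln(2π·7n) correction.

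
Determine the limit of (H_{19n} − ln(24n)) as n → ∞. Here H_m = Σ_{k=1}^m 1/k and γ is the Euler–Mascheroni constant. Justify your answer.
lim = ln(19/24) + γ

By Euler-Maclaurin, H_m = ln m + γ + O(1/m). So
  H_{19n} − ln(24n) = ln(19n) + γ − ln(24n) + O(1/n)
                       = ln(19/24) + γ + O(1/n).
Hence the limit is ln(19/24) + γ.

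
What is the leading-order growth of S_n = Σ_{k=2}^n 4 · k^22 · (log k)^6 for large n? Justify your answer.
S_n ~ 4 · n^23 · (log n)^6 / 23

By integral comparison, S_n = ∫_1^n 4 · x^22 · (log x)^6 dx + O(n^22 · (log n)^6). For the integral, the leading term of ∫_1^n x^22 (log x)^6 dx is n^23/23 · (log n)^6 (by repeated integration by parts; each step lowers the log-exponent and produces a relatively O(1/log n) correction). Hence S_n ~ 4 · n^23 · (log n)^6 / 23.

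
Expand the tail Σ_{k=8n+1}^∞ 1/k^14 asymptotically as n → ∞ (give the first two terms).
Σ_{k>8n} 1/k^14 = 1/(13 · (8n)^13) − 1/(2 · (8n)^14) + O(1/(8n)^15)

Compare to the integral: ∫_{8n}^∞ x^(−14) dx = [−x^(−13)/13]_{8n}^∞ = 1/((14−1)·(8n)^13). The Euler-Maclaurin correction adds −f(8n)/2 = −1/(2·(8n)^14). Euler-Maclaurin then gives
  Σ_{k>8n} 1/k^14 = ∫_{8n}^∞ dx/x^14 − 1/(2·(8n)^14) + O(1/(8n)^15).
(Equivalently this is ζ(14) − Σ_{k≤8n} 1/k^14.)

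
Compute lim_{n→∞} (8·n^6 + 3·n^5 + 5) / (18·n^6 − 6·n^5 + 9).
lim = 8/18 = 4/9

For large n the leading n^6 terms dominate both numerator and denominator. Dividing top and bottom by n^6, every other term tends to 0, leaving 8/18 = 4/9.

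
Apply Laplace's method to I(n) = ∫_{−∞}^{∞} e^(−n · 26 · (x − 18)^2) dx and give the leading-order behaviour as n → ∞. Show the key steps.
I(n) = sqrt(π/(26n))

Here φ(x) = 26 · (x − 18)^2 has its unique minimum at x* = 18 with φ(x*) = 0 and φ''(x*) = 52. Laplace's method gives
  I(n) ~ e^(−n φ(x*)) · sqrt(2π / (n · φ''(x*))) = sqrt(2π / (52n)) = sqrt(π/(26n)).
This is exact: substituting u = (x − 18)·sqrt(26n) gives I(n) = (1/sqrt(26n)) ∫_{−∞}^{∞} e^(−u^2) du = sqrt(π/(26n)).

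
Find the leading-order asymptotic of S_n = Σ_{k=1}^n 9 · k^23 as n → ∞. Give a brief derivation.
S_n ~ 3 · n^24 / 8

By integral comparison (Euler-Maclaurin), Σ_{k=1}^n 9 · k^23 = 9 · ∫_0^n x^23 dx + O(n^23) = 9 · n^24/24 = 3 · n^24 / 8 + O(n^23). (Equivalently, Faulhaber's formula gives the same leading term.)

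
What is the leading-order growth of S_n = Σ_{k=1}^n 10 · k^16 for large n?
S_n ~ 10 · n^17 / 17

By integral comparison (Euler-Maclaurin), Σ_{k=1}^n 10 · k^16 = 10 · ∫_0^n x^16 dx + O(n^16) = 10 · n^17/17 + O(n^16). (Equivalently, Faulhaber's formula gives the same leading term.)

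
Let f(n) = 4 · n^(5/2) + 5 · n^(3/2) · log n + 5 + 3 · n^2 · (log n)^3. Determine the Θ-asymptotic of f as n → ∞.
f(n) ∈ Θ(n^(5/2))

Compare the terms by growth order. For large n, n^a · (log n)^b dominates n^a' · (log n)^b' iff a > a', or (a = a' and b > b'). Ranking the 4 terms shows the dominant one is 4 · n^(5/2). Hence f(n) ∈ Θ(n^(5/2)).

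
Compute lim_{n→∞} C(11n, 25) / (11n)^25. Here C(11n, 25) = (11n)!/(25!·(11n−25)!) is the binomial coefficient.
lim = 1/25! = 1/15511210043330985984000000

With N = 11n → ∞: C(N, 25) / N^25 = [N(N−1)…(N−24)] / (25! · N^25) = (1/25!) · 1 · (1 − 1/(11n)) · … · (1 − 24/(11n)). Each factor → 1 as N → ∞, so the limit is 1/25! = 1/15511210043330985984000000.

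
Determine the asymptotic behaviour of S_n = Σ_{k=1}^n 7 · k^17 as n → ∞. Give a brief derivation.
S_n ~ 7 · n^18 / 18

By integral comparison (Euler-Maclaurin), Σ_{k=1}^n 7 · k^17 = 7 · ∫_0^n x^17 dx + O(n^17) = 7 · n^18/18 + O(n^17). (Equivalently, Faulhaber's formula gives the same leading term.)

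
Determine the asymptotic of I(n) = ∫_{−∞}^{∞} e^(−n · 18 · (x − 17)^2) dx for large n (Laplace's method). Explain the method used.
I(n) = sqrt(π/(18n))

Here φ(x) = 18 · (x − 17)^2 has its unique minimum at x* = 17 with φ(x*) = 0 and φ''(x*) = 36. Laplace's method gives
  I(n) ~ e^(−n φ(x*)) · sqrt(2π / (n · φ''(x*))) = sqrt(2π / (36n)) = sqrt(π/(18n)).
This is exact: substituting u = (x − 17)·sqrt(18n) gives I(n) = (1/sqrt(18n)) ∫_{−∞}^{∞} e^(−u^2) du = sqrt(π/(18n)).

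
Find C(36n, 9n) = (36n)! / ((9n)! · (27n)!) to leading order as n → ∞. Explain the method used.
C(36n, 9n) ~ (256/27)^(9n) · sqrt(2/(3π·9n))

Write N = 9n. Apply Stirling to each factorial:
  (4N)! ~ sqrt(2π·4N) · (4N/e)^(4N),
  N! ~ sqrt(2π N) · (N/e)^N,
  (3N)! ~ sqrt(2π·3N) · (3N/e)^(3N).
The exponential factors combine to (4N)^(4N) / (N^N · (3N)^(3N)) = 4^(4N)/3^(3N) = (4^4/3^3)^N = (256/27)^N.
The square-root prefactors combine to sqrt(2π·4N) / (sqrt(2π N)·sqrt(2π·3N)) = sqrt(4 / (2π·3·N)) = sqrt(2/(3π·9n)).
Substituting N = 9n: C(36n, 9n) ~ (256/27)^(9n) · sqrt(2/(3π·9n)).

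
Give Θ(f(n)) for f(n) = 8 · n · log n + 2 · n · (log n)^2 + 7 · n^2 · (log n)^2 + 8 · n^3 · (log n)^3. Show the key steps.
f(n) ∈ Θ(n^3 · (log n)^3)

Compare the terms by growth order. For large n, n^a · (log n)^b dominates n^a' · (log n)^b' iff a > a', or (a = a' and b > b'). Ranking the 4 terms shows the dominant one is 8 · n^3 · (log n)^3. Hence f(n) ∈ Θ(n^3 · (log n)^3).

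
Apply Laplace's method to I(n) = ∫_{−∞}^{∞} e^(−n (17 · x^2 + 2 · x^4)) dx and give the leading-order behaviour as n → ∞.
I(n) ~ sqrt(π/(17n))

φ(x) = 17 · x^2 + 2 · x^4 has its unique global minimum at x* = 0 (since φ'(x) = 34x + 8x^3 = 0 only at x = 0 for real x with both coefficients positive, and φ → ∞ as |x| → ∞). At x* = 0, φ(0) = 0 and φ''(0) = 34. Laplace's method then gives
  I(n) ~ sqrt(2π / (n · φ''(0))) · e^(−n φ(0)) = sqrt(2π / (34n)) = sqrt(π/(17n)).
The 2 · x^4 term contributes only at subleading order (an O(1/n) relative correction).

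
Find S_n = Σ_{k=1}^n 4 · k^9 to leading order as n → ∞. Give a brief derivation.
S_n ~ 2 · n^10 / 5

By integral comparison (Euler-Maclaurin), Σ_{k=1}^n 4 · k^9 = 4 · ∫_0^n x^9 dx + O(n^9) = 4 · n^10/10 = 2 · n^10 / 5 + O(n^9). (Equivalently, Faulhaber's formula gives the same leading term.)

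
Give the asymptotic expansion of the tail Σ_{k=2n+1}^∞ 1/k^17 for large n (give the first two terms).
Σ_{k>2n} 1/k^17 = 1/(16 · (2n)^16) − 1/(2 · (2n)^17) + O(1/(2n)^18)

Compare to the integral: ∫_{2n}^∞ x^(−17) dx = [−x^(−16)/16]_{2n}^∞ = 1/((17−1)·(2n)^16). The Euler-Maclaurin correction adds −f(2n)/2 = −1/(2·(2n)^17). Euler-Maclaurin then gives
  Σ_{k>2n} 1/k^17 = ∫_{2n}^∞ dx/x^17 − 1/(2·(2n)^17) + O(1/(2n)^18).
(Equivalently this is ζ(17) − Σ_{k≤2n} 1/k^17.)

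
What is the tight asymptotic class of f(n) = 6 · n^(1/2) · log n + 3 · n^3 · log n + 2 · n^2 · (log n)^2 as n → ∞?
f(n) ∈ Θ(n^3 · log n)

Compare the terms by growth order. For large n, n^a · (log n)^b dominates n^a' · (log n)^b' iff a > a', or (a = a' and b > b'). Ranking the 3 terms shows the dominant one is 3 · n^3 · log n. Hence f(n) ∈ Θ(n^3 · log n).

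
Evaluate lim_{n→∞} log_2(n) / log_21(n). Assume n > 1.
lim = ln(21) / ln(2) = log_2(21)

Change of base: log_2(n) = ln n / ln 2 and log_21(n) = ln n / ln 21. The ratio is (ln n / ln 2) · (ln 21 / ln n) = ln 21 / ln 2, a constant independent of n. So the limit is ln 21 / ln 2 = log_2(21).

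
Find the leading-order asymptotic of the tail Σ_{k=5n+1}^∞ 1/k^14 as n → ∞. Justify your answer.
Σ_{k>5n} 1/k^14 ~ 1/(13 · (5n)^13)

Compare to the integral: ∫_{5n}^∞ x^(−14) dx = [−x^(−13)/13]_{5n}^∞ = 1/((14−1)·(5n)^13). Euler-Maclaurin then gives
  Σ_{k>5n} 1/k^14 = ∫_{5n}^∞ dx/x^14 − 1/(2·(5n)^14) + O(1/(5n)^15).
(Equivalently this is ζ(14) − Σ_{k≤5n} 1/k^14.)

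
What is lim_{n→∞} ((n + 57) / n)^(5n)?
lim = e^285

Rewrite as (1 + 57/n)^(5n). By the standard limit (1 + x/n)^n → e^x, we have (1 + 57/n)^n → e^57, and raising to the 5th power gives e^285.
More precisely, ln[(1 + 57/n)^(5n)] = 5n · ln(1 + 57/n) = 5n · (57/n + O(1/n^2)) = 285 + O(1/n) → 285.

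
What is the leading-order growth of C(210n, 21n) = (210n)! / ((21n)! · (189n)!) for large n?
C(210n, 21n) ~ (10000000000/387420489)^(21n) · sqrt(5/(9π·21n))

Write N = 21n. Apply Stirling to each factorial:
  (10N)! ~ sqrt(2π·10N) · (10N/e)^(10N),
  N! ~ sqrt(2π N) · (N/e)^N,
  (9N)! ~ sqrt(2π·9N) · (9N/e)^(9N).
The exponential factors combine to (10N)^(10N) / (N^N · (9N)^(9N)) = 10^(10N)/9^(9N) = (10^10/9^9)^N = (10000000000/387420489)^N.
The square-root prefactors combine to sqrt(2π·10N) / (sqrt(2π N)·sqrt(2π·9N)) = sqrt(10 / (2π·9·N)) = sqrt(5/(9π·21n)).
Substituting N = 21n: C(210n, 21n) ~ (10000000000/387420489)^(21n) · sqrt(5/(9π·21n)).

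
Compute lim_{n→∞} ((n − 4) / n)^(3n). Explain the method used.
lim = e^(−12)

Rewrite as (1 − 4/n)^(3n). By the standard limit (1 + x/n)^n → e^x, we have (1 − 4/n)^n → e^(−4), and raising to the 3rd power gives e^(−12).
More precisely, ln[(1 − 4/n)^(3n)] = 3n · ln(1 − 4/n) = 3n · (-4/n + O(1/n^2)) = -12 + O(1/n) → -12.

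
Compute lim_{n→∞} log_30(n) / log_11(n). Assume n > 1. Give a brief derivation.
lim = ln(11) / ln(30) = log_30(11)

Change of base: log_30(n) = ln n / ln 30 and log_11(n) = ln n / ln 11. The ratio is (ln n / ln 30) · (ln 11 / ln n) = ln 11 / ln 30, a constant independent of n. So the limit is ln 11 / ln 30 = log_30(11).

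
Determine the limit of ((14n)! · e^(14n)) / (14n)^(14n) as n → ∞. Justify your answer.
lim = ∞

Stirling: (14n)! ~ sqrt(2π·14n) · (14n/e)^(14n). Hence
  (14n)! · e^(14n) / (14n)^(14n) ~ sqrt(2π·14n) = sqrt(2π·14) · sqrt(n) → ∞.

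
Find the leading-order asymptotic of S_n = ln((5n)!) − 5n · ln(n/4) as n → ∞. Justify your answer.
S_n ~ 5n · (ln 20 − 1) + O(ln n)

Stirling: ln((5n)!) = 5n ln(5n) − 5n + O(ln n).
  S_n = 5n ln(5n) − 5n − 5n ln(n/4) + O(ln n)
      = 5n ln(5n) − 5n ln n + 5n ln 4 − 5n + O(ln n)
      = 5n ln 5 + 5n ln 4 − 5n + O(ln n)
      = 5n (ln 20 − 1) + O(ln n).
Numerically ln(20) − 1 ≈ 1.9957.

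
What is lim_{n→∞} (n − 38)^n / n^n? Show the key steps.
lim = e^(−38)

Rewrite as (1 − 38/n)^(n). By the standard limit (1 + x/n)^n → e^x, we have (1 − 38/n)^n → e^(−38), and raising to the 1st power gives e^(−38).
More precisely, ln[(1 − 38/n)^(n)] = n · ln(1 − 38/n) = n · (-38/n + O(1/n^2)) = -38 + O(1/n) → -38.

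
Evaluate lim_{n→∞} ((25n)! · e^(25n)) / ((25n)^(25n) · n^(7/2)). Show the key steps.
lim = 0

Stirling: (25n)! ~ sqrt(2π·25n) · (25n/e)^(25n). Hence
  (25n)! · e^(25n) / (25n)^(25n) ~ sqrt(2π·25n).
Dividing by n^(7/2): sqrt(2π·25n) / n^(7/2) = sqrt(2π·25) · n^((1−7)/2), so the expression behaves like sqrt(2π·25) · n^((1−7)/2) → 0.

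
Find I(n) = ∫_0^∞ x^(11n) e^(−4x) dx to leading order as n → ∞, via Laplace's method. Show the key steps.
I(n) ~ (sqrt(2π·11n) / 4) · (11n/(4e))^(11n)

Write the integrand as exp(11n ln x − 4x) and set f(x) = 11n ln x − 4x. Then f'(x) = 11n/x − 4 = 0 at x* = 11n/4, and f''(x*) = −11n/x*^2 = −4^2/(11n). Laplace's method (interior maximum) gives
  I(n) ~ e^(f(x*)) · sqrt(2π / |f''(x*)|)
        = exp(11n ln(11n/4) − 11n) · sqrt(2π · 11n / 4^2)
        = (11n/4)^(11n) e^(−11n) · sqrt(2π·11n) / 4
        = (sqrt(2π·11n) / 4) · (11n/(4e))^(11n).
This matches Γ(11n+1)/4^(11n+1) with Stirling applied to Γ.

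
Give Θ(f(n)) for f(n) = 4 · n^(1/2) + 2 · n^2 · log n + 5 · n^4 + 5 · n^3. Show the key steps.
f(n) ∈ Θ(n^4)

Compare the terms by growth order. For large n, n^a · (log n)^b dominates n^a' · (log n)^b' iff a > a', or (a = a' and b > b'). Ranking the 4 terms shows the dominant one is 5 · n^4. Hence f(n) ∈ Θ(n^4).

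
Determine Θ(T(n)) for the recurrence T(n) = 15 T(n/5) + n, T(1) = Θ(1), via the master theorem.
T(n) = Θ(n^(log_5 15))

Master theorem: compare f(n) = n to n^(log_5 15) where log_5 15 ≈ 1.683. Since 1 < log_5 15, we have f(n) = O(n^(log_5 15 − ε)) for some ε > 0 — Case 1. Hence T(n) = Θ(n^(log_5 15)).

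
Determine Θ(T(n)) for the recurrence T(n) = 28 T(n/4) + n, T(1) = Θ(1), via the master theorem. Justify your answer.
T(n) = Θ(n^(log_4 28))

Master theorem: compare f(n) = n to n^(log_4 28) where log_4 28 ≈ 2.404. Since 1 < log_4 28, we have f(n) = O(n^(log_4 28 − ε)) for some ε > 0 — Case 1. Hence T(n) = Θ(n^(log_4 28)).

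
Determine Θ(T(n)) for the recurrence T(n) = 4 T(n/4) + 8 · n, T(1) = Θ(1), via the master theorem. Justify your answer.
T(n) = Θ(n log n)

log_4 4 = 1, and f(n) = 8 · n = Θ(n^(log_4 4)). This is Case 2 of the master theorem: T(n) = Θ(f(n) · log n) = Θ(n log n).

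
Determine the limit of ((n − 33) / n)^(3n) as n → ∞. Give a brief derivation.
lim = e^(−99)

Rewrite as (1 − 33/n)^(3n). By the standard limit (1 + x/n)^n → e^x, we have (1 − 33/n)^n → e^(−33), and raising to the 3rd power gives e^(−99).
More precisely, ln[(1 − 33/n)^(3n)] = 3n · ln(1 − 33/n) = 3n · (-33/n + O(1/n^2)) = -99 + O(1/n) → -99.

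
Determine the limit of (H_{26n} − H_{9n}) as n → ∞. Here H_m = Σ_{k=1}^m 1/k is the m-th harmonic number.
lim = ln(26/9)

Euler-Maclaurin gives H_m = ln m + γ + 1/(2m) + O(1/m^2). The γ and O(1/m) terms cancel in the difference:
  H_{26n} − H_{9n} = ln(26n) − ln(9n) + O(1/n) = ln(26/9) + O(1/n).
Hence the limit is ln(26/9).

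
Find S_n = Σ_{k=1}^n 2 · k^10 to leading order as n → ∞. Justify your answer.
S_n ~ 2 · n^11 / 11

By integral comparison (Euler-Maclaurin), Σ_{k=1}^n 2 · k^10 = 2 · ∫_0^n x^10 dx + O(n^10) = 2 · n^11/11 + O(n^10). (Equivalently, Faulhaber's formula gives the same leading term.)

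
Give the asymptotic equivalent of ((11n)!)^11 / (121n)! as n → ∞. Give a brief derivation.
((11n)!)^11/(121n)! ~ ((2π·11n)^(10/2) / sqrt(11)) · 11^(−11·11n)  →  0

Write N = 11n. Stirling: N! ~ sqrt(2π N)(N/e)^N and (11N)! ~ sqrt(2π·11N)·(11N/e)^(11N).
  (N!)^11/(11N)! ~ (2π N)^(11/2) (N/e)^(11N) / [sqrt(2π·11N) (11N/e)^(11N)]
     = (2π N)^(11/2) / sqrt(2π·11N) · (N/(11N))^(11N)
     = (2π N)^((11−1)/2) / sqrt(11) · 11^(−11N).
Since 11^11 > 1, the factor 11^(−11N) decays exponentially, so the ratio → 0. Substituting N = 11n gives the stated form.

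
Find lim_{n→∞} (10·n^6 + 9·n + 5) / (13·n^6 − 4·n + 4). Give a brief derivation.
lim = 10/13

For large n the leading n^6 terms dominate both numerator and denominator. Dividing top and bottom by n^6, every other term tends to 0, leaving 10/13.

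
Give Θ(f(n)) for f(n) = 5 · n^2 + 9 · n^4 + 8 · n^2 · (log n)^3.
f(n) ∈ Θ(n^4)

Compare the terms by growth order. For large n, n^a · (log n)^b dominates n^a' · (log n)^b' iff a > a', or (a = a' and b > b'). Ranking the 3 terms shows the dominant one is 9 · n^4. Hence f(n) ∈ Θ(n^4).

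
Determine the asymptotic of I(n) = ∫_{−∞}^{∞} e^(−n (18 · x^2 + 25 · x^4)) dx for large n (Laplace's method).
I(n) ~ sqrt(π/(18n))

φ(x) = 18 · x^2 + 25 · x^4 has its unique global minimum at x* = 0 (since φ'(x) = 36x + 100x^3 = 0 only at x = 0 for real x with both coefficients positive, and φ → ∞ as |x| → ∞). At x* = 0, φ(0) = 0 and φ''(0) = 36. Laplace's method then gives
  I(n) ~ sqrt(2π / (n · φ''(0))) · e^(−n φ(0)) = sqrt(2π / (36n)) = sqrt(π/(18n)).
The 25 · x^4 term contributes only at subleading order (an O(1/n) relative correction).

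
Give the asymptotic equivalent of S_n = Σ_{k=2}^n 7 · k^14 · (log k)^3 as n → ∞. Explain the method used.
S_n ~ 7 · n^15 · (log n)^3 / 15

By integral comparison, S_n = ∫_1^n 7 · x^14 · (log x)^3 dx + O(n^14 · (log n)^3). For the integral, the leading term of ∫_1^n x^14 (log x)^3 dx is n^15/15 · (log n)^3 (by repeated integration by parts; each step lowers the log-exponent and produces a relatively O(1/log n) correction). Hence S_n ~ 7 · n^15 · (log n)^3 / 15.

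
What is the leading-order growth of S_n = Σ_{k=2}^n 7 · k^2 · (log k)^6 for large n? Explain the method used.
S_n ~ 7 · n^3 · (log n)^6 / 3

By integral comparison, S_n = ∫_1^n 7 · x^2 · (log x)^6 dx + O(n^2 · (log n)^6). For the integral, the leading term of ∫_1^n x^2 (log x)^6 dx is n^3/3 · (log n)^6 (by repeated integration by parts; each step lowers the log-exponent and produces a relatively O(1/log n) correction). Hence S_n ~ 7 · n^3 · (log n)^6 / 3.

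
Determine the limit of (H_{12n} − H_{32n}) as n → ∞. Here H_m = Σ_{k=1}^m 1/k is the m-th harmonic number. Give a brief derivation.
lim = ln(12/32) = ln(3/8)

Euler-Maclaurin gives H_m = ln m + γ + 1/(2m) + O(1/m^2). The γ and O(1/m) terms cancel in the difference:
  H_{12n} − H_{32n} = ln(12n) − ln(32n) + O(1/n) = ln(12/32) + O(1/n).
Hence the limit is ln(12/32) = ln(3/8).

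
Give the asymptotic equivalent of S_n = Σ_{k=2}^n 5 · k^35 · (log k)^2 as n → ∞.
S_n ~ 5 · n^36 · (log n)^2 / 36

By integral comparison, S_n = ∫_1^n 5 · x^35 · (log x)^2 dx + O(n^35 · (log n)^2). For the integral, the leading term of ∫_1^n x^35 (log x)^2 dx is n^36/36 · (log n)^2 (by repeated integration by parts; each step lowers the log-exponent and produces a relatively O(1/log n) correction). Hence S_n ~ 5 · n^36 · (log n)^2 / 36.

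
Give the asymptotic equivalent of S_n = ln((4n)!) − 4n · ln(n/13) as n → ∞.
S_n ~ 4n · (ln 52 − 1) + O(ln n)

Stirling: ln((4n)!) = 4n ln(4n) − 4n + O(ln n).
  S_n = 4n ln(4n) − 4n − 4n ln(n/13) + O(ln n)
      = 4n ln(4n) − 4n ln n + 4n ln 13 − 4n + O(ln n)
      = 4n ln 4 + 4n ln 13 − 4n + O(ln n)
      = 4n (ln 52 − 1) + O(ln n).
Numerically ln(52) − 1 ≈ 2.9512.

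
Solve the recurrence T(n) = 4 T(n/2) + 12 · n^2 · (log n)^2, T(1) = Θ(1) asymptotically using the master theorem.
T(n) = Θ(n^2 · (log n)^3)

Here log_2 4 = 2 and f(n) = 12 · n^2 · (log n)^2 = Θ(n^(log_2 4) · (log n)^2). This is the extended Case 2 of the master theorem (f matches the critical exponent up to log factors), giving T(n) = Θ(n^(log_2 4) · (log n)^(2+1)) = Θ(n^2 · (log n)^3).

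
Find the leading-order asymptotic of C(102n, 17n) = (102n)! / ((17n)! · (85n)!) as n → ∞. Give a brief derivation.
C(102n, 17n) ~ (46656/3125)^(17n) · sqrt(3/(5π·17n))

Write N = 17n. Apply Stirling to each factorial:
  (6N)! ~ sqrt(2π·6N) · (6N/e)^(6N),
  N! ~ sqrt(2π N) · (N/e)^N,
  (5N)! ~ sqrt(2π·5N) · (5N/e)^(5N).
The exponential factors combine to (6N)^(6N) / (N^N · (5N)^(5N)) = 6^(6N)/5^(5N) = (6^6/5^5)^N = (46656/3125)^N.
The square-root prefactors combine to sqrt(2π·6N) / (sqrt(2π N)·sqrt(2π·5N)) = sqrt(6 / (2π·5·N)) = sqrt(3/(5π·17n)).
Substituting N = 17n: C(102n, 17n) ~ (46656/3125)^(17n) · sqrt(3/(5π·17n)).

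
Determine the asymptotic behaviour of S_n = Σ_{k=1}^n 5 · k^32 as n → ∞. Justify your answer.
S_n ~ 5 · n^33 / 33

By integral comparison (Euler-Maclaurin), Σ_{k=1}^n 5 · k^32 = 5 · ∫_0^n x^32 dx + O(n^32) = 5 · n^33/33 + O(n^32). (Equivalently, Faulhaber's formula gives the same leading term.)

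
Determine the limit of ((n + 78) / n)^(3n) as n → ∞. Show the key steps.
lim = e^234

Rewrite as (1 + 78/n)^(3n). By the standard limit (1 + x/n)^n → e^x, we have (1 + 78/n)^n → e^78, and raising to the 3rd power gives e^234.
More precisely, ln[(1 + 78/n)^(3n)] = 3n · ln(1 + 78/n) = 3n · (78/n + O(1/n^2)) = 234 + O(1/n) → 234.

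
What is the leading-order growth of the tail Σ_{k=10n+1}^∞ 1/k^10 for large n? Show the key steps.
Σ_{k>10n} 1/k^10 ~ 1/(9 · (10n)^9)

Compare to the integral: ∫_{10n}^∞ x^(−10) dx = [−x^(−9)/9]_{10n}^∞ = 1/((10−1)·(10n)^9). Euler-Maclaurin then gives
  Σ_{k>10n} 1/k^10 = ∫_{10n}^∞ dx/x^10 − 1/(2·(10n)^10) + O(1/(10n)^11).
(Equivalently this is ζ(10) − Σ_{k≤10n} 1/k^10.)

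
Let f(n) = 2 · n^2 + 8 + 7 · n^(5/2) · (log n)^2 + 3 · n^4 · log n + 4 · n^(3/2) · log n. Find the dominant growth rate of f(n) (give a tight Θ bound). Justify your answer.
f(n) ∈ Θ(n^4 · log n)

Compare the terms by growth order. For large n, n^a · (log n)^b dominates n^a' · (log n)^b' iff a > a', or (a = a' and b > b'). Ranking the 5 terms shows the dominant one is 3 · n^4 · log n. Hence f(n) ∈ Θ(n^4 · log n).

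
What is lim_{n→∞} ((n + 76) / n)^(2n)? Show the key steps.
lim = e^152

Rewrite as (1 + 76/n)^(2n). By the standard limit (1 + x/n)^n → e^x, we have (1 + 76/n)^n → e^76, and raising to the 2nd power gives e^152.
More precisely, ln[(1 + 76/n)^(2n)] = 2n · ln(1 + 76/n) = 2n · (76/n + O(1/n^2)) = 152 + O(1/n) → 152.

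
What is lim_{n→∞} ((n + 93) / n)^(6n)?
lim = e^558

Rewrite as (1 + 93/n)^(6n). By the standard limit (1 + x/n)^n → e^x, we have (1 + 93/n)^n → e^93, and raising to the 6th power gives e^558.
More precisely, ln[(1 + 93/n)^(6n)] = 6n · ln(1 + 93/n) = 6n · (93/n + O(1/n^2)) = 558 + O(1/n) → 558.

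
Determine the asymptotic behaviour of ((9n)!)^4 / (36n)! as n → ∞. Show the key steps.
((9n)!)^4/(36n)! ~ ((2π·9n)^(3/2) / 2) · 4^(−4·9n)  →  0

Write N = 9n. Stirling: N! ~ sqrt(2π N)(N/e)^N and (4N)! ~ sqrt(2π·4N)·(4N/e)^(4N).
  (N!)^4/(4N)! ~ (2π N)^(4/2) (N/e)^(4N) / [sqrt(2π·4N) (4N/e)^(4N)]
     = (2π N)^(4/2) / sqrt(2π·4N) · (N/(4N))^(4N)
     = (2π N)^((4−1)/2) / 2 · 4^(−4N).
Since 4^4 > 1, the factor 4^(−4N) decays exponentially, so the ratio → 0. Substituting N = 9n gives the stated form.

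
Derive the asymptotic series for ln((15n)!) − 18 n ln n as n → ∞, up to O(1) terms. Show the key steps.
ln((15n)!) − 18 n ln n = −3 n ln n + 15(ln 15 − 1) n + (1/2) ln(2π·15n) + O(1/n)

Stirling: ln((15n)!) = 15n ln(15n) − 15n + (1/2) ln(2π·15n) + O(1/n).
Expand 15n ln(15n) = 15n (ln n + ln 15) = 15n ln n + 15n ln 15.
Subtract 18n ln n: leading term is (15 − 18) n ln n = −3 n ln n. The next term is 15n ln 15 − 15n = 15(ln 15 − 1) n. Then the (1/2) ln(2π·15n) correction.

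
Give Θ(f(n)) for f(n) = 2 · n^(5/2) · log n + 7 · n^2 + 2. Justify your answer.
f(n) ∈ Θ(n^(5/2) · log n)

Compare the terms by growth order. For large n, n^a · (log n)^b dominates n^a' · (log n)^b' iff a > a', or (a = a' and b > b'). Ranking the 3 terms shows the dominant one is 2 · n^(5/2) · log n. Hence f(n) ∈ Θ(n^(5/2) · log n).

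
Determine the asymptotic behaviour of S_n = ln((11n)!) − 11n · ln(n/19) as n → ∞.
S_n ~ 11n · (ln 209 − 1) + O(ln n)

Stirling: ln((11n)!) = 11n ln(11n) − 11n + O(ln n).
  S_n = 11n ln(11n) − 11n − 11n ln(n/19) + O(ln n)
      = 11n ln(11n) − 11n ln n + 11n ln 19 − 11n + O(ln n)
      = 11n ln 11 + 11n ln 19 − 11n + O(ln n)
      = 11n (ln 209 − 1) + O(ln n).
Numerically ln(209) − 1 ≈ 4.3423.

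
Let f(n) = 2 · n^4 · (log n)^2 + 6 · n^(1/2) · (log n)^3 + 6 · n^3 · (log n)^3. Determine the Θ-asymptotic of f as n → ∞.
f(n) ∈ Θ(n^4 · (log n)^2)

Compare the terms by growth order. For large n, n^a · (log n)^b dominates n^a' · (log n)^b' iff a > a', or (a = a' and b > b'). Ranking the 3 terms shows the dominant one is 2 · n^4 · (log n)^2. Hence f(n) ∈ Θ(n^4 · (log n)^2).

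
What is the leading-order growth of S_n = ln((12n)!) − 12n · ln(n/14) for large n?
S_n ~ 12n · (ln 168 − 1) + O(ln n)

Stirling: ln((12n)!) = 12n ln(12n) − 12n + O(ln n).
  S_n = 12n ln(12n) − 12n − 12n ln(n/14) + O(ln n)
      = 12n ln(12n) − 12n ln n + 12n ln 14 − 12n + O(ln n)
      = 12n ln 12 + 12n ln 14 − 12n + O(ln n)
      = 12n (ln 168 − 1) + O(ln n).
Numerically ln(168) − 1 ≈ 4.1240.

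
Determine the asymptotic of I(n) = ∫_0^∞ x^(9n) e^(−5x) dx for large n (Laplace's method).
I(n) ~ (sqrt(2π·9n) / 5) · (9n/(5e))^(9n)

Write the integrand as exp(9n ln x − 5x) and set f(x) = 9n ln x − 5x. Then f'(x) = 9n/x − 5 = 0 at x* = 9n/5, and f''(x*) = −9n/x*^2 = −5^2/(9n). Laplace's method (interior maximum) gives
  I(n) ~ e^(f(x*)) · sqrt(2π / |f''(x*)|)
        = exp(9n ln(9n/5) − 9n) · sqrt(2π · 9n / 5^2)
        = (9n/5)^(9n) e^(−9n) · sqrt(2π·9n) / 5
        = (sqrt(2π·9n) / 5) · (9n/(5e))^(9n).
This matches Γ(9n+1)/5^(9n+1) with Stirling applied to Γ.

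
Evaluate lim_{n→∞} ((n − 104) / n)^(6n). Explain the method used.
lim = e^(−624)

Rewrite as (1 − 104/n)^(6n). By the standard limit (1 + x/n)^n → e^x, we have (1 − 104/n)^n → e^(−104), and raising to the 6th power gives e^(−624).
More precisely, ln[(1 − 104/n)^(6n)] = 6n · ln(1 − 104/n) = 6n · (-104/n + O(1/n^2)) = -624 + O(1/n) → -624.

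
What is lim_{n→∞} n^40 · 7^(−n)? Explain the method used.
lim = 0

Exponentials with base > 1 dominate every fixed polynomial: for any fixed c, n^c / 7^n → 0 as n → ∞ (e.g. by the ratio test, or by writing 7^n = e^(n ln 7) and noting e^(n ln 7) / n^c → ∞). Hence n^40 · 7^(−n) = n^40 / 7^n → 0.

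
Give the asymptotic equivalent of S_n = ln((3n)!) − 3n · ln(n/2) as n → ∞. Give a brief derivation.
S_n ~ 3n · (ln 6 − 1) + O(ln n)

Stirling: ln((3n)!) = 3n ln(3n) − 3n + O(ln n).
  S_n = 3n ln(3n) − 3n − 3n ln(n/2) + O(ln n)
      = 3n ln(3n) − 3n ln n + 3n ln 2 − 3n + O(ln n)
      = 3n ln 3 + 3n ln 2 − 3n + O(ln n)
      = 3n (ln 6 − 1) + O(ln n).
Numerically ln(6) − 1 ≈ 0.7918.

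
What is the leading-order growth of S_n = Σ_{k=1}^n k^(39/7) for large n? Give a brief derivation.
S_n ~ (7/46) · n^(46/7)

Integral comparison: Σ_{k=1}^n k^(39/7) = ∫_0^n x^(39/7) dx + O(n^(39/7)). The integral is n^(1 + 39/7) / (1 + 39/7) = n^((39+7)/7) / ((39+7)/7) = (7/46) · n^(46/7).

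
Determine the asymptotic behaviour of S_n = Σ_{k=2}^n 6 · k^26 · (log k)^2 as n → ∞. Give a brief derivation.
S_n ~ 2 · n^27 · (log n)^2 / 9

By integral comparison, S_n = ∫_1^n 6 · x^26 · (log x)^2 dx + O(n^26 · (log n)^2). For the integral, the leading term of ∫_1^n x^26 (log x)^2 dx is n^27/27 · (log n)^2 (by repeated integration by parts; each step lowers the log-exponent and produces a relatively O(1/log n) correction). Hence S_n ~ 2 · n^27 · (log n)^2 / 9.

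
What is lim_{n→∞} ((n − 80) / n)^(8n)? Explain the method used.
lim = e^(−640)

Rewrite as (1 − 80/n)^(8n). By the standard limit (1 + x/n)^n → e^x, we have (1 − 80/n)^n → e^(−80), and raising to the 8th power gives e^(−640).
More precisely, ln[(1 − 80/n)^(8n)] = 8n · ln(1 − 80/n) = 8n · (-80/n + O(1/n^2)) = -640 + O(1/n) → -640.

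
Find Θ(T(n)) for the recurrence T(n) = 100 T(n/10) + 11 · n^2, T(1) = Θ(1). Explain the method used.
T(n) = Θ(n^2 log n)

log_10 100 = 2, and f(n) = 11 · n^2 = Θ(n^(log_10 100)). This is Case 2 of the master theorem: T(n) = Θ(f(n) · log n) = Θ(n^2 log n).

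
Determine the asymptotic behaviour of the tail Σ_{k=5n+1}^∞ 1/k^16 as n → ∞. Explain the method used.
Σ_{k>5n} 1/k^16 ~ 1/(15 · (5n)^15)

Compare to the integral: ∫_{5n}^∞ x^(−16) dx = [−x^(−15)/15]_{5n}^∞ = 1/((16−1)·(5n)^15). Euler-Maclaurin then gives
  Σ_{k>5n} 1/k^16 = ∫_{5n}^∞ dx/x^16 − 1/(2·(5n)^16) + O(1/(5n)^17).
(Equivalently this is ζ(16) − Σ_{k≤5n} 1/k^16.)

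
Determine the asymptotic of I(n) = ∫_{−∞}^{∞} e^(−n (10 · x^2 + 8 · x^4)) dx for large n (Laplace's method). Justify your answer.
I(n) ~ sqrt(π/(10n))

φ(x) = 10 · x^2 + 8 · x^4 has its unique global minimum at x* = 0 (since φ'(x) = 20x + 32x^3 = 0 only at x = 0 for real x with both coefficients positive, and φ → ∞ as |x| → ∞). At x* = 0, φ(0) = 0 and φ''(0) = 20. Laplace's method then gives
  I(n) ~ sqrt(2π / (n · φ''(0))) · e^(−n φ(0)) = sqrt(2π / (20n)) = sqrt(π/(10n)).
The 8 · x^4 term contributes only at subleading order (an O(1/n) relative correction).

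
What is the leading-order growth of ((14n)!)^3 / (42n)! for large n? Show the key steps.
((14n)!)^3/(42n)! ~ ((2π·14n)^(2/2) / sqrt(3)) · 3^(−3·14n)  →  0

Write N = 14n. Stirling: N! ~ sqrt(2π N)(N/e)^N and (3N)! ~ sqrt(2π·3N)·(3N/e)^(3N).
  (N!)^3/(3N)! ~ (2π N)^(3/2) (N/e)^(3N) / [sqrt(2π·3N) (3N/e)^(3N)]
     = (2π N)^(3/2) / sqrt(2π·3N) · (N/(3N))^(3N)
     = (2π N)^((3−1)/2) / sqrt(3) · 3^(−3N).
Since 3^3 > 1, the factor 3^(−3N) decays exponentially, so the ratio → 0. Substituting N = 14n gives the stated form.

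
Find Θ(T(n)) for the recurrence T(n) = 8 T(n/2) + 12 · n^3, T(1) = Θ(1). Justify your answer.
T(n) = Θ(n^3 log n)

log_2 8 = 3, and f(n) = 12 · n^3 = Θ(n^(log_2 8)). This is Case 2 of the master theorem: T(n) = Θ(f(n) · log n) = Θ(n^3 log n).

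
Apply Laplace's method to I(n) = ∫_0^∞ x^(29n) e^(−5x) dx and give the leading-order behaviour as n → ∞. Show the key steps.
I(n) ~ (sqrt(2π·29n) / 5) · (29n/(5e))^(29n)

Write the integrand as exp(29n ln x − 5x) and set f(x) = 29n ln x − 5x. Then f'(x) = 29n/x − 5 = 0 at x* = 29n/5, and f''(x*) = −29n/x*^2 = −5^2/(29n). Laplace's method (interior maximum) gives
  I(n) ~ e^(f(x*)) · sqrt(2π / |f''(x*)|)
        = exp(29n ln(29n/5) − 29n) · sqrt(2π · 29n / 5^2)
        = (29n/5)^(29n) e^(−29n) · sqrt(2π·29n) / 5
        = (sqrt(2π·29n) / 5) · (29n/(5e))^(29n).
This matches Γ(29n+1)/5^(29n+1) with Stirling applied to Γ.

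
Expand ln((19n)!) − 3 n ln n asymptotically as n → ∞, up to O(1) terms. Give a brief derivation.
ln((19n)!) − 3 n ln n = 16 n ln n + 19(ln 19 − 1) n + (1/2) ln(2π·19n) + O(1/n)

Stirling: ln((19n)!) = 19n ln(19n) − 19n + (1/2) ln(2π·19n) + O(1/n).
Expand 19n ln(19n) = 19n (ln n + ln 19) = 19n ln n + 19n ln 19.
Subtract 3n ln n: leading term is (19 − 3) n ln n = 16 n ln n. The next term is 19n ln 19 − 19n = 19(ln 19 − 1) n. Then the (1/2) ln(2π·19n) correction.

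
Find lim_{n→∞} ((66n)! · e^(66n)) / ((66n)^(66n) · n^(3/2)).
lim = 0

Stirling: (66n)! ~ sqrt(2π·66n) · (66n/e)^(66n). Hence
  (66n)! · e^(66n) / (66n)^(66n) ~ sqrt(2π·66n).
Dividing by n^(3/2): sqrt(2π·66n) / n^(3/2) = sqrt(2π·66) · n^((1−3)/2), so the expression behaves like sqrt(2π·66) · n^((1−3)/2) → 0.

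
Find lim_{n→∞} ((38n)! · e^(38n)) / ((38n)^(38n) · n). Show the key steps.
lim = 0

Stirling: (38n)! ~ sqrt(2π·38n) · (38n/e)^(38n). Hence
  (38n)! · e^(38n) / (38n)^(38n) ~ sqrt(2π·38n).
Dividing by n: sqrt(2π·38n) / n = sqrt(2π·38) · n^((1−2)/2), so the expression behaves like sqrt(2π·38) · n^((1−2)/2) → 0.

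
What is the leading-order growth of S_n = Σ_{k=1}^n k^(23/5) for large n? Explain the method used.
S_n ~ (5/28) · n^(28/5)

Integral comparison: Σ_{k=1}^n k^(23/5) = ∫_0^n x^(23/5) dx + O(n^(23/5)). The integral is n^(1 + 23/5) / (1 + 23/5) = n^((23+5)/5) / ((23+5)/5) = (5/28) · n^(28/5).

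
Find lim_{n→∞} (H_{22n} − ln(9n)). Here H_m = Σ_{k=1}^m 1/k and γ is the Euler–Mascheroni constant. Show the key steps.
lim = ln(22/9) + γ

By Euler-Maclaurin, H_m = ln m + γ + O(1/m). So
  H_{22n} − ln(9n) = ln(22n) + γ − ln(9n) + O(1/n)
                       = ln(22/9) + γ + O(1/n).
Hence the limit is ln(22/9) + γ.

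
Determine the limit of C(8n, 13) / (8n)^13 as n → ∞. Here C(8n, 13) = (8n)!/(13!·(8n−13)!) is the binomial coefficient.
lim = 1/13! = 1/6227020800

With N = 8n → ∞: C(N, 13) / N^13 = [N(N−1)…(N−12)] / (13! · N^13) = (1/13!) · 1 · (1 − 1/(8n)) · … · (1 − 12/(8n)). Each factor → 1 as N → ∞, so the limit is 1/13! = 1/6227020800.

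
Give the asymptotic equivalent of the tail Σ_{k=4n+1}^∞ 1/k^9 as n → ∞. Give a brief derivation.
Σ_{k>4n} 1/k^9 ~ 1/(8 · (4n)^8)

Compare to the integral: ∫_{4n}^∞ x^(−9) dx = [−x^(−8)/8]_{4n}^∞ = 1/((9−1)·(4n)^8). Euler-Maclaurin then gives
  Σ_{k>4n} 1/k^9 = ∫_{4n}^∞ dx/x^9 − 1/(2·(4n)^9) + O(1/(4n)^10).
(Equivalently this is ζ(9) − Σ_{k≤4n} 1/k^9.)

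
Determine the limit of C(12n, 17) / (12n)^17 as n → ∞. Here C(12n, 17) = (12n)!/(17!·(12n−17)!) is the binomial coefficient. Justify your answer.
lim = 1/17! = 1/355687428096000

With N = 12n → ∞: C(N, 17) / N^17 = [N(N−1)…(N−16)] / (17! · N^17) = (1/17!) · 1 · (1 − 1/(12n)) · … · (1 − 16/(12n)). Each factor → 1 as N → ∞, so the limit is 1/17! = 1/355687428096000.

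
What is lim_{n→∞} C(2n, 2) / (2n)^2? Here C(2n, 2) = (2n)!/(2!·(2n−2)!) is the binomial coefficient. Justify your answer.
lim = 1/2! = 1/2

With N = 2n → ∞: C(N, 2) / N^2 = [N(N−1)…(N−1)] / (2! · N^2) = (1/2!) · 1 · (1 − 1/(2n)). Each factor → 1 as N → ∞, so the limit is 1/2! = 1/2.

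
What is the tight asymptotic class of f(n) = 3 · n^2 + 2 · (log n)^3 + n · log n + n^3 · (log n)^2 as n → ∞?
f(n) ∈ Θ(n^3 · (log n)^2)

Compare the terms by growth order. For large n, n^a · (log n)^b dominates n^a' · (log n)^b' iff a > a', or (a = a' and b > b'). Ranking the 4 terms shows the dominant one is n^3 · (log n)^2. Hence f(n) ∈ Θ(n^3 · (log n)^2).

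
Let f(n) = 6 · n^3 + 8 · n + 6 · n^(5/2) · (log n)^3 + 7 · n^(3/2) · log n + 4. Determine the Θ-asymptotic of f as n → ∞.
f(n) ∈ Θ(n^3)

Compare the terms by growth order. For large n, n^a · (log n)^b dominates n^a' · (log n)^b' iff a > a', or (a = a' and b > b'). Ranking the 5 terms shows the dominant one is 6 · n^3. Hence f(n) ∈ Θ(n^3).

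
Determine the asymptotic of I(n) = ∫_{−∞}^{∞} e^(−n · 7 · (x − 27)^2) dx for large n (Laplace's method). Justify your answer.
I(n) = sqrt(π/(7n))

Here φ(x) = 7 · (x − 27)^2 has its unique minimum at x* = 27 with φ(x*) = 0 and φ''(x*) = 14. Laplace's method gives
  I(n) ~ e^(−n φ(x*)) · sqrt(2π / (n · φ''(x*))) = sqrt(2π / (14n)) = sqrt(π/(7n)).
This is exact: substituting u = (x − 27)·sqrt(7n) gives I(n) = (1/sqrt(7n)) ∫_{−∞}^{∞} e^(−u^2) du = sqrt(π/(7n)).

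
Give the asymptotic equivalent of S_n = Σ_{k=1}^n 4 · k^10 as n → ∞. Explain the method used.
S_n ~ 4 · n^11 / 11

By integral comparison (Euler-Maclaurin), Σ_{k=1}^n 4 · k^10 = 4 · ∫_0^n x^10 dx + O(n^10) = 4 · n^11/11 + O(n^10). (Equivalently, Faulhaber's formula gives the same leading term.)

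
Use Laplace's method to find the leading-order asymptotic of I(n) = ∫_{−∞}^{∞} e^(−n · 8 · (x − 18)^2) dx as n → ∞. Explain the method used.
I(n) = sqrt(π/(8n))

Here φ(x) = 8 · (x − 18)^2 has its unique minimum at x* = 18 with φ(x*) = 0 and φ''(x*) = 16. Laplace's method gives
  I(n) ~ e^(−n φ(x*)) · sqrt(2π / (n · φ''(x*))) = sqrt(2π / (16n)) = sqrt(π/(8n)).
This is exact: substituting u = (x − 18)·sqrt(8n) gives I(n) = (1/sqrt(8n)) ∫_{−∞}^{∞} e^(−u^2) du = sqrt(π/(8n)).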